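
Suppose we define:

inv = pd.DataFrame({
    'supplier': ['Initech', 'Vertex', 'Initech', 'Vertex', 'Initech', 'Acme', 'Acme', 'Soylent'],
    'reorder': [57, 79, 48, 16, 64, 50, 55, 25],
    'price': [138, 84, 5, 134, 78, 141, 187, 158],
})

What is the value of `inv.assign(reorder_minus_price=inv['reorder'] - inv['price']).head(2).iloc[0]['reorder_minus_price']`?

-81

add column reorder_minus_price = inv['reorder'] - inv['price']:
  supplier  reorder  price  reorder_minus_price
0  Initech       57    138                  -81
1   Vertex       79     84                   -5
2  Initech       48      5                   43
3   Vertex       16    134                 -118
4  Initech       64     78                  -14
5     Acme       50    141                  -91
6     Acme       55    187                 -132
7  Soylent       25    158                 -133
take first 2 rows:
  supplier  reorder  price  reorder_minus_price
0  Initech       57    138                  -81
1   Vertex       79     84                   -5
Taking the value at position 0, column 'reorder_minus_price' gives -81.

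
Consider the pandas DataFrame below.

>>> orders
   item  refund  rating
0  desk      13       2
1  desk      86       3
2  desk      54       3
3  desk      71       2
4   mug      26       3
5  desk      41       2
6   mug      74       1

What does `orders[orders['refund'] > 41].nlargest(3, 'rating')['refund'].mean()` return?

filter rows where refund > 41:
   item  refund  rating
1  desk      86       3
2  desk      54       3
3  desk      71       2
6   mug      74       1
take 3 rows with largest rating:
   item  refund  rating
1  desk      86       3
2  desk      54       3
3  desk      71       2

70.3333333333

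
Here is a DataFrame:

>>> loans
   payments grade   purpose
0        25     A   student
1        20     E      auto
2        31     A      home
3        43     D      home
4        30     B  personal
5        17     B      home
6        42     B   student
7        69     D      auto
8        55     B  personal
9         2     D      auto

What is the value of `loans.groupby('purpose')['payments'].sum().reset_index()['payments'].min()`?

group by purpose, sum of payments:
purpose
auto        91
home        91
personal    85
student     67
Name: payments, dtype: int64
reset_index():
    purpose  payments
0      auto        91
1      home        91
2  personal        85
3   student        67

67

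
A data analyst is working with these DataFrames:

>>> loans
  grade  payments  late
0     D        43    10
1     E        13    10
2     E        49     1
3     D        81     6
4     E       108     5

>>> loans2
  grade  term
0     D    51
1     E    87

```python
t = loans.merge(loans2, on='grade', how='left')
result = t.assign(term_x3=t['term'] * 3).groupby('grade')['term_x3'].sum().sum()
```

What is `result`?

merge on 'grade' (how='left') → 5 rows:
  grade  payments  late  term
0     D        43    10    51
1     E        13    10    87
2     E        49     1    87
3     D        81     6    51
4     E       108     5    87
add column term_x3 = t['term'] * 3:
  grade  payments  late  term  term_x3
0     D        43    10    51      153
1     E        13    10    87      261
2     E        49     1    87      261
3     D        81     6    51      153
4     E       108     5    87      261
group by grade, sum of term_x3:
grade
D    306
E    783
Name: term_x3, dtype: int64

1089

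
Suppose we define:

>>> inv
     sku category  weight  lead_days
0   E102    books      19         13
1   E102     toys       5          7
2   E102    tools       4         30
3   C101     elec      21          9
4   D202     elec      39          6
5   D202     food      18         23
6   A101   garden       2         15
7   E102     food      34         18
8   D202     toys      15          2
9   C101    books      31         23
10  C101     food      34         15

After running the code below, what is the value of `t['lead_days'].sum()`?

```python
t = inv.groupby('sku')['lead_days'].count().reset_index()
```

group by sku, count of lead_days:
sku
A101    1
C101    3
D202    3
E102    4
Name: lead_days, dtype: int64
reset_index():
    sku  lead_days
0  A101          1
1  C101          3
2  D202          3
3  E102          4
sum of column 'lead_days' → 11

11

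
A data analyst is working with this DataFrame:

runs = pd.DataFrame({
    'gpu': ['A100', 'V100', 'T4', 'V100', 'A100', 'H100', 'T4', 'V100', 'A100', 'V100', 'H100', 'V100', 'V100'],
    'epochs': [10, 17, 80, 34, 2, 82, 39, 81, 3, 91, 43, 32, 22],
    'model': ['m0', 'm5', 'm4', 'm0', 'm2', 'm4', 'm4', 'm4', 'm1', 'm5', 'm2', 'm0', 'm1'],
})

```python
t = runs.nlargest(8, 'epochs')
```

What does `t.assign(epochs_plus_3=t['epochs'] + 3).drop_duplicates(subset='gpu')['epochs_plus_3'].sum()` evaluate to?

262

take 8 rows with largest epochs:
     gpu  epochs model
9   V100      91    m5
5   H100      82    m4
7   V100      81    m4
2     T4      80    m4
10  H100      43    m2
6     T4      39    m4
3   V100      34    m0
11  V100      32    m0
add column epochs_plus_3 = t['epochs'] + 3:
     gpu  epochs model  epochs_plus_3
9   V100      91    m5             94
5   H100      82    m4             85
7   V100      81    m4             84
2     T4      80    m4             83
10  H100      43    m2             46
6     T4      39    m4             42
3   V100      34    m0             37
11  V100      32    m0             35
drop duplicate gpu (keep=first):
    gpu  epochs model  epochs_plus_3
9  V100      91    m5             94
5  H100      82    m4             85
2    T4      80    m4             83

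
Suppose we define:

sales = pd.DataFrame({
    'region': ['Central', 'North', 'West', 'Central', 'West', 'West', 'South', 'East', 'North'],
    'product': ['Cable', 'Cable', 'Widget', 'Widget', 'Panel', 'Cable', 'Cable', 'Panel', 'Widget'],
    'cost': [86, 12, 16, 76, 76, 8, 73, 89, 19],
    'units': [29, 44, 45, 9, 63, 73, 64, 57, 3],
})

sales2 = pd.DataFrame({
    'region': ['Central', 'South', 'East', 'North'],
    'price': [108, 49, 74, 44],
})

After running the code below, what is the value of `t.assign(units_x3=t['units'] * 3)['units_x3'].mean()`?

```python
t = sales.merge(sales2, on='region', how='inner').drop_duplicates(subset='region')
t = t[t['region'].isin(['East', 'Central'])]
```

129.0

merge on 'region' (how='inner') → 6 rows:
    region product  cost  units  price
0  Central   Cable    86     29    108
1    North   Cable    12     44     44
2  Central  Widget    76      9    108
3    South   Cable    73     64     49
4     East   Panel    89     57     74
5    North  Widget    19      3     44
drop duplicate region (keep=first):
    region product  cost  units  price
0  Central   Cable    86     29    108
1    North   Cable    12     44     44
3    South   Cable    73     64     49
4     East   Panel    89     57     74
filter rows where region in ['East', 'Central']:
    region product  cost  units  price
0  Central   Cable    86     29    108
4     East   Panel    89     57     74
add column units_x3 = t['units'] * 3:
    region product  cost  units  price  units_x3
0  Central   Cable    86     29    108        87
4     East   Panel    89     57     74       171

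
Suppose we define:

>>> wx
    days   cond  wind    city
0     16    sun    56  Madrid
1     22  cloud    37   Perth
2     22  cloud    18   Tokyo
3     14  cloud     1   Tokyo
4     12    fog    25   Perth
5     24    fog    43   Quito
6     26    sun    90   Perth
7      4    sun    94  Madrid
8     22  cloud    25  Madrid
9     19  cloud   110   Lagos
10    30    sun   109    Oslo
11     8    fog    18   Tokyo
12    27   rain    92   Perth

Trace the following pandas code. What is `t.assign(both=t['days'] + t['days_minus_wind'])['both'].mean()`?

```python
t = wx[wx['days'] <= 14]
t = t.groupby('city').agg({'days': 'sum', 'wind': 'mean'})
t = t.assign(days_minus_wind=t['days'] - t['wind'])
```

filter rows where days <= 14:
    days   cond  wind    city
3     14  cloud     1   Tokyo
4     12    fog    25   Perth
7      4    sun    94  Madrid
11     8    fog    18   Tokyo
group by city: sum(days), mean(wind):
        days  wind
city              
Madrid     4  94.0
Perth     12  25.0
Tokyo     22   9.5
add column days_minus_wind = t['days'] - t['wind']:
        days  wind  days_minus_wind
city                               
Madrid     4  94.0            -90.0
Perth     12  25.0            -13.0
Tokyo     22   9.5             12.5
add column both = t['days'] + t['days_minus_wind']:
        days  wind  days_minus_wind  both
city                                     
Madrid     4  94.0            -90.0 -86.0
Perth     12  25.0            -13.0  -1.0
Tokyo     22   9.5             12.5  34.5
Finally, mean of column 'both' = -17.5.

-17.5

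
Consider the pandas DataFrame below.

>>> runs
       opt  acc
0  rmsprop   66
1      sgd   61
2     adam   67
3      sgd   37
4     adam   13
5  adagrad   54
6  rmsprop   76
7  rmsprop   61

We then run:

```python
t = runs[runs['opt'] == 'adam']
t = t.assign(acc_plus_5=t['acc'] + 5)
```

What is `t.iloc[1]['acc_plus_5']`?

18

filter rows where opt == 'adam':
    opt  acc
2  adam   67
4  adam   13
add column acc_plus_5 = t['acc'] + 5:
    opt  acc  acc_plus_5
2  adam   67          72
4  adam   13          18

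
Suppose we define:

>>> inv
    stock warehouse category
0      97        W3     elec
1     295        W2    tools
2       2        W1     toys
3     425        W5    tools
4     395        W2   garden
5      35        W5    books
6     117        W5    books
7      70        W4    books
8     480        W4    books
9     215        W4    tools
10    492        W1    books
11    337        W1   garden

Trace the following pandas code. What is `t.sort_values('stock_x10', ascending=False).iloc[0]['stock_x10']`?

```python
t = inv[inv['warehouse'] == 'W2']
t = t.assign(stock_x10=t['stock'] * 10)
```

3950

filter rows where warehouse == 'W2':
   stock warehouse category
1    295        W2    tools
4    395        W2   garden
add column stock_x10 = t['stock'] * 10:
   stock warehouse category  stock_x10
1    295        W2    tools       2950
4    395        W2   garden       3950
sort by stock_x10 descending:
   stock warehouse category  stock_x10
4    395        W2   garden       3950
1    295        W2    tools       2950
value at position 0, column 'stock_x10' → 3950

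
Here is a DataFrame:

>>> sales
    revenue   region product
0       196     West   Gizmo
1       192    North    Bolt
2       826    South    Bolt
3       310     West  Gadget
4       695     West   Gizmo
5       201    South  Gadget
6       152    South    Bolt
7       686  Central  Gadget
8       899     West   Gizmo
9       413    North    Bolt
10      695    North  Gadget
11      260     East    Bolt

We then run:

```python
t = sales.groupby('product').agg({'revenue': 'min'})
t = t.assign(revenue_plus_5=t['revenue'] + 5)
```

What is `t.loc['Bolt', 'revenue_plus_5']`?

group by product, min of revenue:
         revenue
product         
Bolt         152
Gadget       201
Gizmo        196
add column revenue_plus_5 = t['revenue'] + 5:
         revenue  revenue_plus_5
product                         
Bolt         152             157
Gadget       201             206
Gizmo        196             201
Reading off the value at row 'Bolt', column 'revenue_plus_5', we get 157.

157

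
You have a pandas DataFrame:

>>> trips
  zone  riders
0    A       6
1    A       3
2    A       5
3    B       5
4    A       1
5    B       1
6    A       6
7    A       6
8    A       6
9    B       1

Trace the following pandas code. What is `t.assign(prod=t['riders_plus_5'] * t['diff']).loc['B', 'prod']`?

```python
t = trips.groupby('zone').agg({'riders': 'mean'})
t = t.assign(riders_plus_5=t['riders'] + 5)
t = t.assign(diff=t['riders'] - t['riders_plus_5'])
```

group by zone, mean of riders:
        riders
zone          
A     4.714286
B     2.333333
add column riders_plus_5 = t['riders'] + 5:
        riders  riders_plus_5
zone                         
A     4.714286       9.714286
B     2.333333       7.333333
add column diff = t['riders'] - t['riders_plus_5']:
        riders  riders_plus_5  diff
zone                               
A     4.714286       9.714286  -5.0
B     2.333333       7.333333  -5.0
add column prod = t['riders_plus_5'] * t['diff']:
        riders  riders_plus_5  diff       prod
zone                                          
A     4.714286       9.714286  -5.0 -48.571429
B     2.333333       7.333333  -5.0 -36.666667

-36.6666666667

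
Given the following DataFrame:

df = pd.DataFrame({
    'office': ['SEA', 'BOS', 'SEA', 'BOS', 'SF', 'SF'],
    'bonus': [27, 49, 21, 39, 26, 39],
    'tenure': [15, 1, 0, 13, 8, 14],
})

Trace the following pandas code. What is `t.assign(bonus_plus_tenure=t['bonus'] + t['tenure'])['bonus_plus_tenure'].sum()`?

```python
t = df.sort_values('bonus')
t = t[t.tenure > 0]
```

231

sort by bonus:
  office  bonus  tenure
2    SEA     21       0
4     SF     26       8
0    SEA     27      15
3    BOS     39      13
5     SF     39      14
1    BOS     49       1
filter rows where tenure > 0:
  office  bonus  tenure
4     SF     26       8
0    SEA     27      15
3    BOS     39      13
5     SF     39      14
1    BOS     49       1
add column bonus_plus_tenure = t['bonus'] + t['tenure']:
  office  bonus  tenure  bonus_plus_tenure
4     SF     26       8                 34
0    SEA     27      15                 42
3    BOS     39      13                 52
5     SF     39      14                 53
1    BOS     49       1                 50
Finally, sum of column 'bonus_plus_tenure' = 231.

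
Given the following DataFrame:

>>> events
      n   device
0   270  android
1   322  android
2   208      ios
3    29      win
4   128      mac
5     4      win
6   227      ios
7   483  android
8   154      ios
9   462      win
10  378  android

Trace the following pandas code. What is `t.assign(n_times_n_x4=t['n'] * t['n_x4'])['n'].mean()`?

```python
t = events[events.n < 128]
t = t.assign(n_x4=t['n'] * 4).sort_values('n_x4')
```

filter rows where n < 128:
    n device
3  29    win
5   4    win
add column n_x4 = t['n'] * 4:
    n device  n_x4
3  29    win   116
5   4    win    16
sort by n_x4:
    n device  n_x4
5   4    win    16
3  29    win   116
add column n_times_n_x4 = t['n'] * t['n_x4']:
    n device  n_x4  n_times_n_x4
5   4    win    16            64
3  29    win   116          3364

16.5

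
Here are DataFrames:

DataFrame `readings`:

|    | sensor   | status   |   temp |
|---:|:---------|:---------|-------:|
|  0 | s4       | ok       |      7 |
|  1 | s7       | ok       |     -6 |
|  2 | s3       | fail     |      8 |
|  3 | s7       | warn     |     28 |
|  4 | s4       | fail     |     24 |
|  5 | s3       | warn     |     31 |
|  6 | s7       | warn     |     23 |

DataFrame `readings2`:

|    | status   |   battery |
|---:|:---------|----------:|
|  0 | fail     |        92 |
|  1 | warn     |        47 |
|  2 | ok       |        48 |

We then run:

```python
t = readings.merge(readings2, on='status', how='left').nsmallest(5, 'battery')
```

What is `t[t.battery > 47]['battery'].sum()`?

96

merge on 'status' (how='left') → 7 rows:
  sensor status  temp  battery
0     s4     ok     7       48
1     s7     ok    -6       48
2     s3   fail     8       92
3     s7   warn    28       47
4     s4   fail    24       92
5     s3   warn    31       47
6     s7   warn    23       47
take 5 rows with smallest battery:
  sensor status  temp  battery
3     s7   warn    28       47
5     s3   warn    31       47
6     s7   warn    23       47
0     s4     ok     7       48
1     s7     ok    -6       48
filter rows where battery > 47:
  sensor status  temp  battery
0     s4     ok     7       48
1     s7     ok    -6       48
Then the sum of column 'battery': 96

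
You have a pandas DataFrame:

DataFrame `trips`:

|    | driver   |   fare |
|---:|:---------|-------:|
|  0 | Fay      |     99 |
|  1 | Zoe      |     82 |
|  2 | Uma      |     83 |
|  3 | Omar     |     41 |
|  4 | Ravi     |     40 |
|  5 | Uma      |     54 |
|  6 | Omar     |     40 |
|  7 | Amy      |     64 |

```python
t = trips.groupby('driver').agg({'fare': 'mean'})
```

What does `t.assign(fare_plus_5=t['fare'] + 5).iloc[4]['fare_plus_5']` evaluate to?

group by driver, mean of fare:
        fare
driver      
Amy     64.0
Fay     99.0
Omar    40.5
Ravi    40.0
Uma     68.5
Zoe     82.0
add column fare_plus_5 = t['fare'] + 5:
        fare  fare_plus_5
driver                   
Amy     64.0         69.0
Fay     99.0        104.0
Omar    40.5         45.5
Ravi    40.0         45.0
Uma     68.5         73.5
Zoe     82.0         87.0
Taking the value at position 4, column 'fare_plus_5' gives 73.5.

73.5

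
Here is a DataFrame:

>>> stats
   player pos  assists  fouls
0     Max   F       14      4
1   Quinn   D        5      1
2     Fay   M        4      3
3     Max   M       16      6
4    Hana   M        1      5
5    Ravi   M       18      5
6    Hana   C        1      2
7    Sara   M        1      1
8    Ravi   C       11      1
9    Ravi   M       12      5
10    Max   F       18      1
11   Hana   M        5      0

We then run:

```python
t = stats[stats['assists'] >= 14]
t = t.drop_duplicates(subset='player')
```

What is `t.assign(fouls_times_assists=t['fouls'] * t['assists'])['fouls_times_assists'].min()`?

filter rows where assists >= 14:
   player pos  assists  fouls
0     Max   F       14      4
3     Max   M       16      6
5    Ravi   M       18      5
10    Max   F       18      1
drop duplicate player (keep=first):
  player pos  assists  fouls
0    Max   F       14      4
5   Ravi   M       18      5
add column fouls_times_assists = t['fouls'] * t['assists']:
  player pos  assists  fouls  fouls_times_assists
0    Max   F       14      4                   56
5   Ravi   M       18      5                   90
Hence 56.

56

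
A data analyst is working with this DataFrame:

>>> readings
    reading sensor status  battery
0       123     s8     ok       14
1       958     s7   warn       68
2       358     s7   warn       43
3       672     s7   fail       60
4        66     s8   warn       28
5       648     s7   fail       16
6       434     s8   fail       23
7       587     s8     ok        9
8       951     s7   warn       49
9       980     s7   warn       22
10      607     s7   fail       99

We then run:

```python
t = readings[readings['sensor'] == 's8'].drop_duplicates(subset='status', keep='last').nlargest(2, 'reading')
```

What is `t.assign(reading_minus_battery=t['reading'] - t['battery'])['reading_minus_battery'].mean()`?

494.5

filter rows where sensor == 's8':
   reading sensor status  battery
0      123     s8     ok       14
4       66     s8   warn       28
6      434     s8   fail       23
7      587     s8     ok        9
drop duplicate status (keep=last):
   reading sensor status  battery
4       66     s8   warn       28
6      434     s8   fail       23
7      587     s8     ok        9
take 2 rows with largest reading:
   reading sensor status  battery
7      587     s8     ok        9
6      434     s8   fail       23
add column reading_minus_battery = t['reading'] - t['battery']:
   reading sensor status  battery  reading_minus_battery
7      587     s8     ok        9                    578
6      434     s8   fail       23                    411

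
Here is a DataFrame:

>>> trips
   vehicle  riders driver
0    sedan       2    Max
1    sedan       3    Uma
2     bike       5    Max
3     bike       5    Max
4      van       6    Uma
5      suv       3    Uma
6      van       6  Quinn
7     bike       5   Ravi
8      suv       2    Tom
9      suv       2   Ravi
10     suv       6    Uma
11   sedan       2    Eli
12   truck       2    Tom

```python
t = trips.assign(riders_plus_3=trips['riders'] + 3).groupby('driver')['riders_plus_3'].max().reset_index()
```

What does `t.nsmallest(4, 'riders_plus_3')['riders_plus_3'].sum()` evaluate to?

add column riders_plus_3 = trips['riders'] + 3:
   vehicle  riders driver  riders_plus_3
0    sedan       2    Max              5
1    sedan       3    Uma              6
2     bike       5    Max              8
3     bike       5    Max              8
4      van       6    Uma              9
5      suv       3    Uma              6
6      van       6  Quinn              9
7     bike       5   Ravi              8
8      suv       2    Tom              5
9      suv       2   Ravi              5
10     suv       6    Uma              9
11   sedan       2    Eli              5
12   truck       2    Tom              5
group by driver, max of riders_plus_3:
driver
Eli      5
Max      8
Quinn    9
Ravi     8
Tom      5
Uma      9
Name: riders_plus_3, dtype: int64
reset_index():
  driver  riders_plus_3
0    Eli              5
1    Max              8
2  Quinn              9
3   Ravi              8
4    Tom              5
5    Uma              9
take 4 rows with smallest riders_plus_3:
  driver  riders_plus_3
0    Eli              5
4    Tom              5
1    Max              8
3   Ravi              8
Hence 26.

26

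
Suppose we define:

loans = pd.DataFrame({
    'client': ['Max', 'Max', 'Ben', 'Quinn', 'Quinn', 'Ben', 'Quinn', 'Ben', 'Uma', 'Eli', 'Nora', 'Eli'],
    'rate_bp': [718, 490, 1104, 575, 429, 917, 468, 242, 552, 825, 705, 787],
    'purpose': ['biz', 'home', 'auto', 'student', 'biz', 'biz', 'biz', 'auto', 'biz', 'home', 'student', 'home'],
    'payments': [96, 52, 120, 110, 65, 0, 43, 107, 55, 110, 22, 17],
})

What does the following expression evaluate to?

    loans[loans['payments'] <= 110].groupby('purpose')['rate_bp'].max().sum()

filter rows where payments <= 110:
   client  rate_bp  purpose  payments
0     Max      718      biz        96
1     Max      490     home        52
3   Quinn      575  student       110
4   Quinn      429      biz        65
5     Ben      917      biz         0
6   Quinn      468      biz        43
7     Ben      242     auto       107
8     Uma      552      biz        55
9     Eli      825     home       110
10   Nora      705  student        22
11    Eli      787     home        17
group by purpose, max of rate_bp:
purpose
auto       242
biz        917
home       825
student    705
Name: rate_bp, dtype: int64
sum of the resulting series → 2689

2689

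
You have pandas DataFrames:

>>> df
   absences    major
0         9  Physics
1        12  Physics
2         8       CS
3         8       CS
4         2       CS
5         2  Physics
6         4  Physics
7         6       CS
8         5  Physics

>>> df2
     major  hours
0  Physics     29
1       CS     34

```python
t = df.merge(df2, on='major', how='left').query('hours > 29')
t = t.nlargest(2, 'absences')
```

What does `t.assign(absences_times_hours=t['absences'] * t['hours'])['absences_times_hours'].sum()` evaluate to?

merge on 'major' (how='left') → 9 rows:
   absences    major  hours
0         9  Physics     29
1        12  Physics     29
2         8       CS     34
3         8       CS     34
4         2       CS     34
5         2  Physics     29
6         4  Physics     29
7         6       CS     34
8         5  Physics     29
filter rows where hours > 29:
   absences major  hours
2         8    CS     34
3         8    CS     34
4         2    CS     34
7         6    CS     34
take 2 rows with largest absences:
   absences major  hours
2         8    CS     34
3         8    CS     34
add column absences_times_hours = t['absences'] * t['hours']:
   absences major  hours  absences_times_hours
2         8    CS     34                   272
3         8    CS     34                   272

544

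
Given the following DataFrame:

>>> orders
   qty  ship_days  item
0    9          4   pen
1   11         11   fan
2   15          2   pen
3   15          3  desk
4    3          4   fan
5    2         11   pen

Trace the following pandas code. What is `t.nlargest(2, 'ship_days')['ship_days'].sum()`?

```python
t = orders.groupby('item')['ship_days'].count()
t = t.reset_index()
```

group by item, count of ship_days:
item
desk    1
fan     2
pen     3
Name: ship_days, dtype: int64
reset_index():
   item  ship_days
0  desk          1
1   fan          2
2   pen          3
take 2 rows with largest ship_days:
  item  ship_days
2  pen          3
1  fan          2

5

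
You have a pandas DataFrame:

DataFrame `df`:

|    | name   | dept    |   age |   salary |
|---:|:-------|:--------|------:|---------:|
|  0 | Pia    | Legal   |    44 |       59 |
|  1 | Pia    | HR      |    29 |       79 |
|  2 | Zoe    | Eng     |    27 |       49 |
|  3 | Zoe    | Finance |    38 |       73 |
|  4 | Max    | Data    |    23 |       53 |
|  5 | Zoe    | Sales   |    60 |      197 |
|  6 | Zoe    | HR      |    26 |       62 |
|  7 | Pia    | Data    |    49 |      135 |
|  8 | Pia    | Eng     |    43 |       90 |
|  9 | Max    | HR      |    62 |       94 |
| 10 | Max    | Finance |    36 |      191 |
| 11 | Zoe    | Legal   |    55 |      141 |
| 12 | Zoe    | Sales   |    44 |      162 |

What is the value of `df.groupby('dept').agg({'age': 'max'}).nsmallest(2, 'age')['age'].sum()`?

group by dept, max of age:
         age
dept        
Data      49
Eng       43
Finance   38
HR        62
Legal     55
Sales     60
take 2 rows with smallest age:
         age
dept        
Finance   38
Eng       43

81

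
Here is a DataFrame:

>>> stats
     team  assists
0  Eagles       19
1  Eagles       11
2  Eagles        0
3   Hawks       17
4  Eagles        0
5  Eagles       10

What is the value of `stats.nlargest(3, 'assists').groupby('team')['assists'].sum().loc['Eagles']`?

take 3 rows with largest assists:
     team  assists
0  Eagles       19
3   Hawks       17
1  Eagles       11
group by team, sum of assists:
team
Eagles    30
Hawks     17
Name: assists, dtype: int64

30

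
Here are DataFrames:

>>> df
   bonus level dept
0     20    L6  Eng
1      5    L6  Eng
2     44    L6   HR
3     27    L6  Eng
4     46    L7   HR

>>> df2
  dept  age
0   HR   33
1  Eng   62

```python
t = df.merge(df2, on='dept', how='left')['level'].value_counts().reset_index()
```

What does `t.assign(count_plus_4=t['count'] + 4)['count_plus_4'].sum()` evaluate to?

merge on 'dept' (how='left') → 5 rows:
   bonus level dept  age
0     20    L6  Eng   62
1      5    L6  Eng   62
2     44    L6   HR   33
3     27    L6  Eng   62
4     46    L7   HR   33
value_counts of level:
level
L6    4
L7    1
Name: count, dtype: int64
reset_index():
  level  count
0    L6      4
1    L7      1
add column count_plus_4 = t['count'] + 4:
  level  count  count_plus_4
0    L6      4             8
1    L7      1             5
Then the sum of column 'count_plus_4': 13

13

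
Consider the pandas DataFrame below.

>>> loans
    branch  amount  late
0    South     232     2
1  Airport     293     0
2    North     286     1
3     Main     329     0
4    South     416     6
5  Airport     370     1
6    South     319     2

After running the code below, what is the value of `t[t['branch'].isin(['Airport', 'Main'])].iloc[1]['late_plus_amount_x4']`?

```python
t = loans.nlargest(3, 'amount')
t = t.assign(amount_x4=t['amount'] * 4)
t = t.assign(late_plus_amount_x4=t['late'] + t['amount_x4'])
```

take 3 rows with largest amount:
    branch  amount  late
4    South     416     6
5  Airport     370     1
3     Main     329     0
add column amount_x4 = t['amount'] * 4:
    branch  amount  late  amount_x4
4    South     416     6       1664
5  Airport     370     1       1480
3     Main     329     0       1316
add column late_plus_amount_x4 = t['late'] + t['amount_x4']:
    branch  amount  late  amount_x4  late_plus_amount_x4
4    South     416     6       1664                 1670
5  Airport     370     1       1480                 1481
3     Main     329     0       1316                 1316
filter rows where branch in ['Airport', 'Main']:
    branch  amount  late  amount_x4  late_plus_amount_x4
5  Airport     370     1       1480                 1481
3     Main     329     0       1316                 1316
Taking the value at position 1, column 'late_plus_amount_x4' gives 1316.

1316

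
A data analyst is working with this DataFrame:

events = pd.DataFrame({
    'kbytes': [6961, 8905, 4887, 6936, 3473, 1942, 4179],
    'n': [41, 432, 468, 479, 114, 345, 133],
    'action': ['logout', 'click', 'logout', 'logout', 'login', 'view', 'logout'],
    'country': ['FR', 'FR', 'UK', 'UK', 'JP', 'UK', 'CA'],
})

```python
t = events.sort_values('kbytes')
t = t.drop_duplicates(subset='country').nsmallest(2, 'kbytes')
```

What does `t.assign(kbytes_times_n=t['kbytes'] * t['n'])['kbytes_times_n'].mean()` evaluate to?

sort by kbytes:
   kbytes    n  action country
5    1942  345    view      UK
4    3473  114   login      JP
6    4179  133  logout      CA
2    4887  468  logout      UK
3    6936  479  logout      UK
0    6961   41  logout      FR
1    8905  432   click      FR
drop duplicate country (keep=first):
   kbytes    n  action country
5    1942  345    view      UK
4    3473  114   login      JP
6    4179  133  logout      CA
0    6961   41  logout      FR
take 2 rows with smallest kbytes:
   kbytes    n action country
5    1942  345   view      UK
4    3473  114  login      JP
add column kbytes_times_n = t['kbytes'] * t['n']:
   kbytes    n action country  kbytes_times_n
5    1942  345   view      UK          669990
4    3473  114  login      JP          395922
So mean() = 532956.0.

532956.0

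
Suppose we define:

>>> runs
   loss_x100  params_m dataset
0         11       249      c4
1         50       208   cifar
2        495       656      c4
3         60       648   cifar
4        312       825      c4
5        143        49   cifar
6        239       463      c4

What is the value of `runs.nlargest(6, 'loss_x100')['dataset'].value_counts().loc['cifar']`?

3

take 6 rows with largest loss_x100:
   loss_x100  params_m dataset
2        495       656      c4
4        312       825      c4
6        239       463      c4
5        143        49   cifar
3         60       648   cifar
1         50       208   cifar
value_counts of dataset:
dataset
c4       3
cifar    3
Name: count, dtype: int64
value at index 'cifar' → 3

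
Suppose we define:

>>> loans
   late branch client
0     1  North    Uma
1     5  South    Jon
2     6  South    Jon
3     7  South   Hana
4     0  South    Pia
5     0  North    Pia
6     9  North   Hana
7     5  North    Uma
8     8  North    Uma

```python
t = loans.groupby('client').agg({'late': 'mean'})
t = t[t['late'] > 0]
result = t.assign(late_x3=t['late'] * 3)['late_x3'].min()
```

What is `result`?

group by client, mean of late:
            late
client          
Hana    8.000000
Jon     5.500000
Pia     0.000000
Uma     4.666667
filter rows where late > 0:
            late
client          
Hana    8.000000
Jon     5.500000
Uma     4.666667
add column late_x3 = t['late'] * 3:
            late  late_x3
client                   
Hana    8.000000     24.0
Jon     5.500000     16.5
Uma     4.666667     14.0

14.0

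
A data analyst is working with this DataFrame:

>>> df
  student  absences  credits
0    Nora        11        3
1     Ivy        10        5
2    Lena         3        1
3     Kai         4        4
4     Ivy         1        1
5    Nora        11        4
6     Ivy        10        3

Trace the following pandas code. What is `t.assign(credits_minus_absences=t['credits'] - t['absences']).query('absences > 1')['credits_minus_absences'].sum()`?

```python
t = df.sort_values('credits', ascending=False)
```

-29

sort by credits descending:
  student  absences  credits
1     Ivy        10        5
3     Kai         4        4
5    Nora        11        4
0    Nora        11        3
6     Ivy        10        3
2    Lena         3        1
4     Ivy         1        1
add column credits_minus_absences = t['credits'] - t['absences']:
  student  absences  credits  credits_minus_absences
1     Ivy        10        5                      -5
3     Kai         4        4                       0
5    Nora        11        4                      -7
0    Nora        11        3                      -8
6     Ivy        10        3                      -7
2    Lena         3        1                      -2
4     Ivy         1        1                       0
filter rows where absences > 1:
  student  absences  credits  credits_minus_absences
1     Ivy        10        5                      -5
3     Kai         4        4                       0
5    Nora        11        4                      -7
0    Nora        11        3                      -8
6     Ivy        10        3                      -7
2    Lena         3        1                      -2
Hence -29.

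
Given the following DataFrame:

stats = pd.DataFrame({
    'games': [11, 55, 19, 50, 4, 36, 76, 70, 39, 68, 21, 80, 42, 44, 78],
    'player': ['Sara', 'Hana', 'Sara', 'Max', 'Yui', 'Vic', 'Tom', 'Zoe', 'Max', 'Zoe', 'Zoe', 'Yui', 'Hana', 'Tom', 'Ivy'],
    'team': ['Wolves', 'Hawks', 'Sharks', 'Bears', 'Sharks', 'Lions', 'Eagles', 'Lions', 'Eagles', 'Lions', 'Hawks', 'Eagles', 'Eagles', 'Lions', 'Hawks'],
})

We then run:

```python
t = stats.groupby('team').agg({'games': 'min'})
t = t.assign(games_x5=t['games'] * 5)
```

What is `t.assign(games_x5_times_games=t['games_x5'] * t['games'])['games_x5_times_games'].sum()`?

29475

group by team, min of games:
        games
team         
Bears      50
Eagles     39
Hawks      21
Lions      36
Sharks      4
Wolves     11
add column games_x5 = t['games'] * 5:
        games  games_x5
team                   
Bears      50       250
Eagles     39       195
Hawks      21       105
Lions      36       180
Sharks      4        20
Wolves     11        55
add column games_x5_times_games = t['games_x5'] * t['games']:
        games  games_x5  games_x5_times_games
team                                         
Bears      50       250                 12500
Eagles     39       195                  7605
Hawks      21       105                  2205
Lions      36       180                  6480
Sharks      4        20                    80
Wolves     11        55                   605
Taking the sum of column 'games_x5_times_games' gives 29475.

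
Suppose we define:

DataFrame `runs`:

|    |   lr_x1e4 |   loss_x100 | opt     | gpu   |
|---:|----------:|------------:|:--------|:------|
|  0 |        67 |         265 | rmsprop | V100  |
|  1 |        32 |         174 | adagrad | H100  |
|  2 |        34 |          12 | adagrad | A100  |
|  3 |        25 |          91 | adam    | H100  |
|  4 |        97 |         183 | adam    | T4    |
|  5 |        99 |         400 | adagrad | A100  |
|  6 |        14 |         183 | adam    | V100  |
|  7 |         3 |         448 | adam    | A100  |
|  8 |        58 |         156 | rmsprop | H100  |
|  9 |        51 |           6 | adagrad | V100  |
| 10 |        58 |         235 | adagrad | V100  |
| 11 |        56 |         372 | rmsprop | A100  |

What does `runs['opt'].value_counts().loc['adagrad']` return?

5

value_counts of opt:
opt
adagrad    5
adam       4
rmsprop    3
Name: count, dtype: int64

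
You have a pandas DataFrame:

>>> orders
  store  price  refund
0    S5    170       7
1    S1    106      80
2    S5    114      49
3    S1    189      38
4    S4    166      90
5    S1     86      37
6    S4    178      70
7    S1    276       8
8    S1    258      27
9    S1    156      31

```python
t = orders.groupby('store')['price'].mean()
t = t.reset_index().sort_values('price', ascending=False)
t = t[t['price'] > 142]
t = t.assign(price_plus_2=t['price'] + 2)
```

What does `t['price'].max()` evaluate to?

178.5

group by store, mean of price:
store
S1    178.5
S4    172.0
S5    142.0
Name: price, dtype: float64
reset_index():
  store  price
0    S1  178.5
1    S4  172.0
2    S5  142.0
sort by price descending:
  store  price
0    S1  178.5
1    S4  172.0
2    S5  142.0
filter rows where price > 142:
  store  price
0    S1  178.5
1    S4  172.0
add column price_plus_2 = t['price'] + 2:
  store  price  price_plus_2
0    S1  178.5         180.5
1    S4  172.0         174.0
Then the max of column 'price': 178.5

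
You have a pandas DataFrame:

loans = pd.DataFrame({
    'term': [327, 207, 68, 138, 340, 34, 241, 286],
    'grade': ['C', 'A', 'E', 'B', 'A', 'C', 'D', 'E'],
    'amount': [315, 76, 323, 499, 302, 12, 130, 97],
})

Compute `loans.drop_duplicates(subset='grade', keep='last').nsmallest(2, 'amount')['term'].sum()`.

320

drop duplicate grade (keep=last):
   term grade  amount
3   138     B     499
4   340     A     302
5    34     C      12
6   241     D     130
7   286     E      97
take 2 rows with smallest amount:
   term grade  amount
5    34     C      12
7   286     E      97
Finally, sum of column 'term' = 320.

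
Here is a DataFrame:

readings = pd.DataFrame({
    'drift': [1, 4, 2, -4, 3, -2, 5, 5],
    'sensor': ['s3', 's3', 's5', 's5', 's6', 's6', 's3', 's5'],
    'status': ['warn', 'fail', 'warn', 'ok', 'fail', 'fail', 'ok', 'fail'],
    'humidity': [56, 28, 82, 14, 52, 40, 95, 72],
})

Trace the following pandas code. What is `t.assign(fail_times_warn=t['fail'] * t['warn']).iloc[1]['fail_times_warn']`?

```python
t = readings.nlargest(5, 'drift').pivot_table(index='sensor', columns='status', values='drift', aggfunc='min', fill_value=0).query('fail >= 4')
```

take 5 rows with largest drift:
   drift sensor status  humidity
6      5     s3     ok        95
7      5     s5   fail        72
1      4     s3   fail        28
4      3     s6   fail        52
2      2     s5   warn        82
pivot: rows=sensor, cols=status, min(drift):
status  fail  ok  warn
sensor                
s3         4   5     0
s5         5   0     2
s6         3   0     0
filter rows where fail >= 4:
status  fail  ok  warn
sensor                
s3         4   5     0
s5         5   0     2
add column fail_times_warn = t['fail'] * t['warn']:
status  fail  ok  warn  fail_times_warn
sensor                                 
s3         4   5     0                0
s5         5   0     2               10
Reading off the value at position 1, column 'fail_times_warn', we get 10.

10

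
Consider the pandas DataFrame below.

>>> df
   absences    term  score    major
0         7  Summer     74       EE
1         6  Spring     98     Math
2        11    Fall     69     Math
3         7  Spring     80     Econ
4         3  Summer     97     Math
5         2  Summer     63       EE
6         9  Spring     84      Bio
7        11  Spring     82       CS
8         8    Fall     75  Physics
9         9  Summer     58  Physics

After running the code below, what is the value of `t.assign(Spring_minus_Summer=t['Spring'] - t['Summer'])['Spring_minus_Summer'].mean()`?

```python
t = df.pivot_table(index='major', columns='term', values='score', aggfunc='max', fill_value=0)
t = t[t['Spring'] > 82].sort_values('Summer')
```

42.5

pivot: rows=major, cols=term, max(score):
term     Fall  Spring  Summer
major                        
Bio         0      84       0
CS          0      82       0
EE          0       0      74
Econ        0      80       0
Math       69      98      97
Physics    75       0      58
filter rows where Spring > 82:
term   Fall  Spring  Summer
major                      
Bio       0      84       0
Math     69      98      97
sort by Summer:
term   Fall  Spring  Summer
major                      
Bio       0      84       0
Math     69      98      97
add column Spring_minus_Summer = t['Spring'] - t['Summer']:
term   Fall  Spring  Summer  Spring_minus_Summer
major                                           
Bio       0      84       0                   84
Math     69      98      97                    1
Then the mean of column 'Spring_minus_Summer': 42.5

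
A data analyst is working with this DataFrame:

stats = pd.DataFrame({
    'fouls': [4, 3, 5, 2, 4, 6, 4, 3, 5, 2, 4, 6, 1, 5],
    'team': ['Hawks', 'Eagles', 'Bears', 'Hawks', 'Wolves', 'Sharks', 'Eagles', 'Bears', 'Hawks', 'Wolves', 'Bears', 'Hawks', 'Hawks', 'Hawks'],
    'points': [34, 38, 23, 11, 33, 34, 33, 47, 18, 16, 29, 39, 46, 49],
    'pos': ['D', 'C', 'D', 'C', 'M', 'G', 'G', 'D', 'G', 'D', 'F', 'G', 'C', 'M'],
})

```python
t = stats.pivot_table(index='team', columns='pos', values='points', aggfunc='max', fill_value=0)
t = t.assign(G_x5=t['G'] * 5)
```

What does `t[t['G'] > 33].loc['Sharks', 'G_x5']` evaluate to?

170

pivot: rows=team, cols=pos, max(points):
pos      C   D   F   G   M
team                      
Bears    0  47  29   0   0
Eagles  38   0   0  33   0
Hawks   46  34   0  39  49
Sharks   0   0   0  34   0
Wolves   0  16   0   0  33
add column G_x5 = t['G'] * 5:
pos      C   D   F   G   M  G_x5
team                            
Bears    0  47  29   0   0     0
Eagles  38   0   0  33   0   165
Hawks   46  34   0  39  49   195
Sharks   0   0   0  34   0   170
Wolves   0  16   0   0  33     0
filter rows where G > 33:
pos      C   D  F   G   M  G_x5
team                           
Hawks   46  34  0  39  49   195
Sharks   0   0  0  34   0   170
Finally, value at row 'Sharks', column 'G_x5' = 170.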